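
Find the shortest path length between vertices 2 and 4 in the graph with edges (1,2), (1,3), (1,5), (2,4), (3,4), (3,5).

Step 1: Build adjacency list:
  1: 2, 3, 5
  2: 1, 4
  3: 1, 4, 5
  4: 2, 3
  5: 1, 3

Step 2: BFS from vertex 2 to find shortest path to 4:
  vertex 1 reached at distance 1
  vertex 4 reached at distance 1

Step 3: Shortest path: 2 -> 4
Path length: 1 edge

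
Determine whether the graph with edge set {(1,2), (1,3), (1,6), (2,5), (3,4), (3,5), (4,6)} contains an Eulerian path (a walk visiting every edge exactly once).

Step 1: Find the degree of each vertex:
  deg(1) = 3
  deg(2) = 2
  deg(3) = 3
  deg(4) = 2
  deg(5) = 2
  deg(6) = 2

Step 2: Count vertices with odd degree:
  Odd-degree vertices: 1, 3 (2 total)

Step 3: Apply Euler's theorem:
  - Eulerian circuit exists iff graph is connected and all vertices have even degree
  - Eulerian path exists iff graph is connected and has 0 or 2 odd-degree vertices

Graph is connected with exactly 2 odd-degree vertices (1, 3).
Eulerian path exists (starting and ending at the odd-degree vertices), but no Eulerian circuit.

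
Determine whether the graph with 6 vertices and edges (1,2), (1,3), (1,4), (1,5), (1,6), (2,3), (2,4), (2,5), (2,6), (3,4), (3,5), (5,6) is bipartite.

Step 1: Attempt 2-coloring using BFS:
  Start at vertex 1, assign color 0
  Color vertex 2 with color 1 (neighbor of 1)
  Color vertex 3 with color 1 (neighbor of 1)
  Color vertex 4 with color 1 (neighbor of 1)
  Color vertex 5 with color 1 (neighbor of 1)
  Color vertex 6 with color 1 (neighbor of 1)

Step 2: Conflict found! Vertices 2 and 3 are adjacent but have the same color.
This means the graph contains an odd cycle.

The graph is NOT bipartite.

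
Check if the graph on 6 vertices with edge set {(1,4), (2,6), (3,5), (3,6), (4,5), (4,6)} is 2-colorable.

Step 1: Attempt 2-coloring using BFS:
  Start at vertex 1, assign color 0
  Color vertex 4 with color 1 (neighbor of 1)
  Color vertex 5 with color 0 (neighbor of 4)
  Color vertex 6 with color 0 (neighbor of 4)
  Color vertex 3 with color 1 (neighbor of 5)
  Color vertex 2 with color 1 (neighbor of 6)

Step 2: 2-coloring succeeded. No conflicts found.
  Set A (color 0): {1, 5, 6}
  Set B (color 1): {2, 3, 4}

The graph is bipartite with partition {1, 5, 6}, {2, 3, 4}.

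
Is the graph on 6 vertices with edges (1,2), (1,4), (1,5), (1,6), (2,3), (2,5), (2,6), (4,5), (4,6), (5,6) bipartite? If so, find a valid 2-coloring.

Step 1: Attempt 2-coloring using BFS:
  Start at vertex 1, assign color 0
  Color vertex 2 with color 1 (neighbor of 1)
  Color vertex 4 with color 1 (neighbor of 1)
  Color vertex 5 with color 1 (neighbor of 1)
  Color vertex 6 with color 1 (neighbor of 1)
  Color vertex 3 with color 0 (neighbor of 2)

Step 2: Conflict found! Vertices 2 and 5 are adjacent but have the same color.
This means the graph contains an odd cycle.

The graph is NOT bipartite.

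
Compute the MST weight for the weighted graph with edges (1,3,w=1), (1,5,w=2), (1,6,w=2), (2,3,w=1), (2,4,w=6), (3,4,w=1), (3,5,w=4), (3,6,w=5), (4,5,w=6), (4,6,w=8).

Apply Kruskal's algorithm (sort edges by weight, add if no cycle):

Sorted edges by weight:
  (1,3) w=1
  (2,3) w=1
  (3,4) w=1
  (1,5) w=2
  (1,6) w=2
  (3,5) w=4
  (3,6) w=5
  (2,4) w=6
  (4,5) w=6
  (4,6) w=8

Add edge (1,3) w=1 -- no cycle. Running total: 1
Add edge (2,3) w=1 -- no cycle. Running total: 2
Add edge (3,4) w=1 -- no cycle. Running total: 3
Add edge (1,5) w=2 -- no cycle. Running total: 5
Add edge (1,6) w=2 -- no cycle. Running total: 7

MST edges: (1,3,w=1), (2,3,w=1), (3,4,w=1), (1,5,w=2), (1,6,w=2)
Total MST weight: 1 + 1 + 1 + 2 + 2 = 7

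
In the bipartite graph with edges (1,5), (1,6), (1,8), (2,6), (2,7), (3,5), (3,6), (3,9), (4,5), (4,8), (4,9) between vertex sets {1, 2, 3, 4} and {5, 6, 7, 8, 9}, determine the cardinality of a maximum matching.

Step 1: List the neighbors of each left vertex:
  1: 5, 6, 8
  2: 6, 7
  3: 5, 6, 9
  4: 5, 8, 9

Step 2: Greedily match left vertices, then look for augmenting paths:
  Match 1 -- 5
  Match 2 -- 6
  Match 3 -- 9
  Match 4 -- 8
  No augmenting path remains.

Step 3: Verify this is maximum:
  Matching size 4 = min(|L|, |R|) = min(4, 5), which is an upper bound, so this matching is maximum.

Maximum matching: {(1,5), (2,6), (3,9), (4,8)}
Size: 4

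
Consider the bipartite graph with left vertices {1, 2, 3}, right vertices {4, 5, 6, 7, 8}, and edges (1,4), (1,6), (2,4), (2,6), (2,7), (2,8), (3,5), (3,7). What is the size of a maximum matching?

Step 1: List the neighbors of each left vertex:
  1: 4, 6
  2: 4, 6, 7, 8
  3: 5, 7

Step 2: Greedily match left vertices, then look for augmenting paths:
  Match 1 -- 4
  Match 2 -- 6
  Match 3 -- 5
  No augmenting path remains.

Step 3: Verify this is maximum:
  Matching size 3 = min(|L|, |R|) = min(3, 5), which is an upper bound, so this matching is maximum.

Maximum matching: {(1,4), (2,6), (3,5)}
Size: 3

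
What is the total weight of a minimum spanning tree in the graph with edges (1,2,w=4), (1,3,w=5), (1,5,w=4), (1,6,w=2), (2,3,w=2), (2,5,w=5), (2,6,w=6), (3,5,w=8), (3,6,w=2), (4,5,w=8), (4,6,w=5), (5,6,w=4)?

Apply Kruskal's algorithm (sort edges by weight, add if no cycle):

Sorted edges by weight:
  (1,6) w=2
  (2,3) w=2
  (3,6) w=2
  (1,2) w=4
  (1,5) w=4
  (5,6) w=4
  (1,3) w=5
  (2,5) w=5
  (4,6) w=5
  (2,6) w=6
  (3,5) w=8
  (4,5) w=8

Add edge (1,6) w=2 -- no cycle. Running total: 2
Add edge (2,3) w=2 -- no cycle. Running total: 4
Add edge (3,6) w=2 -- no cycle. Running total: 6
Skip edge (1,2) w=4 -- would create cycle
Add edge (1,5) w=4 -- no cycle. Running total: 10
Skip edge (5,6) w=4 -- would create cycle
Skip edge (1,3) w=5 -- would create cycle
Skip edge (2,5) w=5 -- would create cycle
Add edge (4,6) w=5 -- no cycle. Running total: 15

MST edges: (1,6,w=2), (2,3,w=2), (3,6,w=2), (1,5,w=4), (4,6,w=5)
Total MST weight: 2 + 2 + 2 + 4 + 5 = 15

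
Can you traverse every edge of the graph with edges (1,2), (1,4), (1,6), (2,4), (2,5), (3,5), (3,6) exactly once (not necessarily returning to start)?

Step 1: Find the degree of each vertex:
  deg(1) = 3
  deg(2) = 3
  deg(3) = 2
  deg(4) = 2
  deg(5) = 2
  deg(6) = 2

Step 2: Count vertices with odd degree:
  Odd-degree vertices: 1, 2 (2 total)

Step 3: Apply Euler's theorem:
  - Eulerian circuit exists iff graph is connected and all vertices have even degree
  - Eulerian path exists iff graph is connected and has 0 or 2 odd-degree vertices

Graph is connected with exactly 2 odd-degree vertices (1, 2).
Eulerian path exists (starting and ending at the odd-degree vertices), but no Eulerian circuit.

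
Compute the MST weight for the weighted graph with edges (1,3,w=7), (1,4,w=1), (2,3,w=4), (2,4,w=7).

Apply Kruskal's algorithm (sort edges by weight, add if no cycle):

Sorted edges by weight:
  (1,4) w=1
  (2,3) w=4
  (1,3) w=7
  (2,4) w=7

Add edge (1,4) w=1 -- no cycle. Running total: 1
Add edge (2,3) w=4 -- no cycle. Running total: 5
Add edge (1,3) w=7 -- no cycle. Running total: 12

MST edges: (1,4,w=1), (2,3,w=4), (1,3,w=7)
Total MST weight: 1 + 4 + 7 = 12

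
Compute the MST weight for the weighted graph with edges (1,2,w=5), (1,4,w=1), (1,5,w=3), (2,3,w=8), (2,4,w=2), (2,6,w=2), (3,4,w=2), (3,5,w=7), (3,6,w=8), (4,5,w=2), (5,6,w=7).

Apply Kruskal's algorithm (sort edges by weight, add if no cycle):

Sorted edges by weight:
  (1,4) w=1
  (2,6) w=2
  (2,4) w=2
  (3,4) w=2
  (4,5) w=2
  (1,5) w=3
  (1,2) w=5
  (3,5) w=7
  (5,6) w=7
  (2,3) w=8
  (3,6) w=8

Add edge (1,4) w=1 -- no cycle. Running total: 1
Add edge (2,6) w=2 -- no cycle. Running total: 3
Add edge (2,4) w=2 -- no cycle. Running total: 5
Add edge (3,4) w=2 -- no cycle. Running total: 7
Add edge (4,5) w=2 -- no cycle. Running total: 9

MST edges: (1,4,w=1), (2,6,w=2), (2,4,w=2), (3,4,w=2), (4,5,w=2)
Total MST weight: 1 + 2 + 2 + 2 + 2 = 9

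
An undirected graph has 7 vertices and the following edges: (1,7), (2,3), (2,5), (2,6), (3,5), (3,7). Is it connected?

Step 1: Build adjacency list from edges:
  1: 7
  2: 3, 5, 6
  3: 2, 5, 7
  4: (none)
  5: 2, 3
  6: 2
  7: 1, 3

Step 2: Run BFS/DFS from vertex 1:
  Visited: {1, 7, 3, 2, 5, 6}
  Reached 6 of 7 vertices

Step 3: Only 6 of 7 vertices reached. Graph is disconnected.
Connected components: {1, 2, 3, 5, 6, 7}, {4}
Answer: No, the graph is not connected (2 components).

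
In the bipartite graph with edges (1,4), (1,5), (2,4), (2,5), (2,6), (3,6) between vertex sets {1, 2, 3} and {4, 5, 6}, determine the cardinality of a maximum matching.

Step 1: List the neighbors of each left vertex:
  1: 4, 5
  2: 4, 5, 6
  3: 6

Step 2: Greedily match left vertices, then look for augmenting paths:
  Match 1 -- 4
  Match 2 -- 5
  Match 3 -- 6
  No augmenting path remains.

Step 3: Verify this is maximum:
  Matching size 3 = min(|L|, |R|) = min(3, 3), which is an upper bound, so this matching is maximum.

Maximum matching: {(1,4), (2,5), (3,6)}
Size: 3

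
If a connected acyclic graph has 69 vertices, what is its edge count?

A tree on n vertices always has exactly n - 1 edges.
For n = 69: edges = 69 - 1 = 68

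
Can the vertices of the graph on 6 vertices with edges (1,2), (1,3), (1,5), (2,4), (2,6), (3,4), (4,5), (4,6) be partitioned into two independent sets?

Step 1: Attempt 2-coloring using BFS:
  Start at vertex 1, assign color 0
  Color vertex 2 with color 1 (neighbor of 1)
  Color vertex 3 with color 1 (neighbor of 1)
  Color vertex 5 with color 1 (neighbor of 1)
  Color vertex 4 with color 0 (neighbor of 2)
  Color vertex 6 with color 0 (neighbor of 2)

Step 2: Conflict found! Vertices 4 and 6 are adjacent but have the same color.
This means the graph contains an odd cycle.

The graph is NOT bipartite.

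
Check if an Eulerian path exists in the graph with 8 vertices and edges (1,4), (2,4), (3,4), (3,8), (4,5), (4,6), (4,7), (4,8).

Step 1: Find the degree of each vertex:
  deg(1) = 1
  deg(2) = 1
  deg(3) = 2
  deg(4) = 7
  deg(5) = 1
  deg(6) = 1
  deg(7) = 1
  deg(8) = 2

Step 2: Count vertices with odd degree:
  Odd-degree vertices: 1, 2, 4, 5, 6, 7 (6 total)

Step 3: Apply Euler's theorem:
  - Eulerian circuit exists iff graph is connected and all vertices have even degree
  - Eulerian path exists iff graph is connected and has 0 or 2 odd-degree vertices

Graph has 6 odd-degree vertices (need 0 or 2).
Neither Eulerian path nor Eulerian circuit exists.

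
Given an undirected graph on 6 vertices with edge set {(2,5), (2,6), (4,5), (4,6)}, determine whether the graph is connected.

Step 1: Build adjacency list from edges:
  1: (none)
  2: 5, 6
  3: (none)
  4: 5, 6
  5: 2, 4
  6: 2, 4

Step 2: Run BFS/DFS from vertex 1:
  Visited: {1}
  Reached 1 of 6 vertices

Step 3: Only 1 of 6 vertices reached. Graph is disconnected.
Connected components: {1}, {2, 4, 5, 6}, {3}
Answer: No, the graph is not connected (3 components).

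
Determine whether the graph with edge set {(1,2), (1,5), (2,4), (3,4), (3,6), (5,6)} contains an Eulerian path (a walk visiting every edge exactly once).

Step 1: Find the degree of each vertex:
  deg(1) = 2
  deg(2) = 2
  deg(3) = 2
  deg(4) = 2
  deg(5) = 2
  deg(6) = 2

Step 2: Count vertices with odd degree:
  All vertices have even degree (0 odd-degree vertices)

Step 3: Apply Euler's theorem:
  - Eulerian circuit exists iff graph is connected and all vertices have even degree
  - Eulerian path exists iff graph is connected and has 0 or 2 odd-degree vertices

Graph is connected with 0 odd-degree vertices.
Both Eulerian circuit and Eulerian path exist.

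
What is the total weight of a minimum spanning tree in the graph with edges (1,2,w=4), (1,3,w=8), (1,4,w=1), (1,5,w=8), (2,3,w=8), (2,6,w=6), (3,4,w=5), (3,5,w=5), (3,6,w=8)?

Apply Kruskal's algorithm (sort edges by weight, add if no cycle):

Sorted edges by weight:
  (1,4) w=1
  (1,2) w=4
  (3,4) w=5
  (3,5) w=5
  (2,6) w=6
  (1,5) w=8
  (1,3) w=8
  (2,3) w=8
  (3,6) w=8

Add edge (1,4) w=1 -- no cycle. Running total: 1
Add edge (1,2) w=4 -- no cycle. Running total: 5
Add edge (3,4) w=5 -- no cycle. Running total: 10
Add edge (3,5) w=5 -- no cycle. Running total: 15
Add edge (2,6) w=6 -- no cycle. Running total: 21

MST edges: (1,4,w=1), (1,2,w=4), (3,4,w=5), (3,5,w=5), (2,6,w=6)
Total MST weight: 1 + 4 + 5 + 5 + 6 = 21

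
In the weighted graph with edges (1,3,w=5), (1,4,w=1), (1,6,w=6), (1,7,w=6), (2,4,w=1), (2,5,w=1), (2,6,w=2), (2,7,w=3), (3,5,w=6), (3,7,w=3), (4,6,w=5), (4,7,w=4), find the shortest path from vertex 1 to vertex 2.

Step 1: Build adjacency list with weights:
  1: 3(w=5), 4(w=1), 6(w=6), 7(w=6)
  2: 4(w=1), 5(w=1), 6(w=2), 7(w=3)
  3: 1(w=5), 5(w=6), 7(w=3)
  4: 1(w=1), 2(w=1), 6(w=5), 7(w=4)
  5: 2(w=1), 3(w=6)
  6: 1(w=6), 2(w=2), 4(w=5)
  7: 1(w=6), 2(w=3), 3(w=3), 4(w=4)

Step 2: Apply Dijkstra's algorithm from vertex 1:
  Visit vertex 1 (distance=0)
    Update dist[3] = 5
    Update dist[4] = 1
    Update dist[6] = 6
    Update dist[7] = 6
  Visit vertex 4 (distance=1)
    Update dist[2] = 2
    Update dist[7] = 5
  Visit vertex 2 (distance=2)
    Update dist[5] = 3
    Update dist[6] = 4

Step 3: Shortest path: 1 -> 4 -> 2
Total weight: 1 + 1 = 2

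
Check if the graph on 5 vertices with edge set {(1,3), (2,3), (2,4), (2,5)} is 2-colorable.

Step 1: Attempt 2-coloring using BFS:
  Start at vertex 1, assign color 0
  Color vertex 3 with color 1 (neighbor of 1)
  Color vertex 2 with color 0 (neighbor of 3)
  Color vertex 4 with color 1 (neighbor of 2)
  Color vertex 5 with color 1 (neighbor of 2)

Step 2: 2-coloring succeeded. No conflicts found.
  Set A (color 0): {1, 2}
  Set B (color 1): {3, 4, 5}

The graph is bipartite with partition {1, 2}, {3, 4, 5}.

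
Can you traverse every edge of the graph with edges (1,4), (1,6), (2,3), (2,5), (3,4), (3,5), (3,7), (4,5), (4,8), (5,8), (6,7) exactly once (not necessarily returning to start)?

Step 1: Find the degree of each vertex:
  deg(1) = 2
  deg(2) = 2
  deg(3) = 4
  deg(4) = 4
  deg(5) = 4
  deg(6) = 2
  deg(7) = 2
  deg(8) = 2

Step 2: Count vertices with odd degree:
  All vertices have even degree (0 odd-degree vertices)

Step 3: Apply Euler's theorem:
  - Eulerian circuit exists iff graph is connected and all vertices have even degree
  - Eulerian path exists iff graph is connected and has 0 or 2 odd-degree vertices

Graph is connected with 0 odd-degree vertices.
Both Eulerian circuit and Eulerian path exist.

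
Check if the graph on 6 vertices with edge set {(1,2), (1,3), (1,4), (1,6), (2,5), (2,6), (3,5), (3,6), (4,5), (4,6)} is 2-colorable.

Step 1: Attempt 2-coloring using BFS:
  Start at vertex 1, assign color 0
  Color vertex 2 with color 1 (neighbor of 1)
  Color vertex 3 with color 1 (neighbor of 1)
  Color vertex 4 with color 1 (neighbor of 1)
  Color vertex 6 with color 1 (neighbor of 1)
  Color vertex 5 with color 0 (neighbor of 2)

Step 2: Conflict found! Vertices 2 and 6 are adjacent but have the same color.
This means the graph contains an odd cycle.

The graph is NOT bipartite.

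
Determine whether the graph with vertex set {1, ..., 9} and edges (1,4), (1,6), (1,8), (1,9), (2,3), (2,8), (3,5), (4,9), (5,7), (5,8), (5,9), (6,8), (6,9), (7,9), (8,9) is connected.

Step 1: Build adjacency list from edges:
  1: 4, 6, 8, 9
  2: 3, 8
  3: 2, 5
  4: 1, 9
  5: 3, 7, 8, 9
  6: 1, 8, 9
  7: 5, 9
  8: 1, 2, 5, 6, 9
  9: 1, 4, 5, 6, 7, 8

Step 2: Run BFS/DFS from vertex 1:
  Visited: {1, 4, 6, 8, 9, 2, 5, 7, 3}
  Reached 9 of 9 vertices

Step 3: All 9 vertices reached from vertex 1, so the graph is connected.
Answer: Yes, the graph is connected.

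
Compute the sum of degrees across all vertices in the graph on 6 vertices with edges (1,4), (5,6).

Step 1: Count edges incident to each vertex:
  deg(1) = 1 (neighbors: 4)
  deg(2) = 0 (neighbors: none)
  deg(3) = 0 (neighbors: none)
  deg(4) = 1 (neighbors: 1)
  deg(5) = 1 (neighbors: 6)
  deg(6) = 1 (neighbors: 5)

Step 2: Sum all degrees:
  1 + 0 + 0 + 1 + 1 + 1 = 4

Verification: sum of degrees = 2 * |E| = 2 * 2 = 4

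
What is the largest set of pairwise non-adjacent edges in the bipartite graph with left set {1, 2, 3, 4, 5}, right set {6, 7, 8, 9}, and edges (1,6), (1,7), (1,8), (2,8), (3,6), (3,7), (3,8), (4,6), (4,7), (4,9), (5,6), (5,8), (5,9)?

Step 1: List the neighbors of each left vertex:
  1: 6, 7, 8
  2: 8
  3: 6, 7, 8
  4: 6, 7, 9
  5: 6, 8, 9

Step 2: Greedily match left vertices, then look for augmenting paths:
  Match 1 -- 6
  Match 2 -- 8
  Match 3 -- 7
  Match 4 -- 9
  No augmenting path remains.

Step 3: Verify this is maximum:
  Matching size 4 = min(|L|, |R|) = min(5, 4), which is an upper bound, so this matching is maximum.

Maximum matching: {(1,6), (2,8), (3,7), (4,9)}
Size: 4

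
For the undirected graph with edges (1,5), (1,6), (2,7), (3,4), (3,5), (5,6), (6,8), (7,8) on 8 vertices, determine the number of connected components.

Step 1: Build adjacency list from edges:
  1: 5, 6
  2: 7
  3: 4, 5
  4: 3
  5: 1, 3, 6
  6: 1, 5, 8
  7: 2, 8
  8: 6, 7

Step 2: Run BFS/DFS from vertex 1:
  Visited: {1, 5, 6, 3, 8, 4, 7, 2}
  Reached 8 of 8 vertices

Step 3: All 8 vertices reached from vertex 1, so the graph is connected.
Number of connected components: 1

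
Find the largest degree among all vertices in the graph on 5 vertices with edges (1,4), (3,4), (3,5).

Step 1: Count edges incident to each vertex:
  deg(1) = 1 (neighbors: 4)
  deg(2) = 0 (neighbors: none)
  deg(3) = 2 (neighbors: 4, 5)
  deg(4) = 2 (neighbors: 1, 3)
  deg(5) = 1 (neighbors: 3)

Step 2: Find maximum:
  max(1, 0, 2, 2, 1) = 2 (vertex 3)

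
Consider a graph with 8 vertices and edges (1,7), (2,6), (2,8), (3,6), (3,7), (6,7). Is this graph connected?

Step 1: Build adjacency list from edges:
  1: 7
  2: 6, 8
  3: 6, 7
  4: (none)
  5: (none)
  6: 2, 3, 7
  7: 1, 3, 6
  8: 2

Step 2: Run BFS/DFS from vertex 1:
  Visited: {1, 7, 3, 6, 2, 8}
  Reached 6 of 8 vertices

Step 3: Only 6 of 8 vertices reached. Graph is disconnected.
Connected components: {1, 2, 3, 6, 7, 8}, {4}, {5}
Answer: No, the graph is not connected (3 components).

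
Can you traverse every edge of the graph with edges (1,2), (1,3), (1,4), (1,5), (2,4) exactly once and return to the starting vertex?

Step 1: Find the degree of each vertex:
  deg(1) = 4
  deg(2) = 2
  deg(3) = 1
  deg(4) = 2
  deg(5) = 1

Step 2: Count vertices with odd degree:
  Odd-degree vertices: 3, 5 (2 total)

Step 3: Apply Euler's theorem:
  - Eulerian circuit exists iff graph is connected and all vertices have even degree
  - Eulerian path exists iff graph is connected and has 0 or 2 odd-degree vertices

Graph is connected with exactly 2 odd-degree vertices (3, 5).
Eulerian path exists (starting and ending at the odd-degree vertices), but no Eulerian circuit.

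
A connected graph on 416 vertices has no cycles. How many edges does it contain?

A tree on n vertices always has exactly n - 1 edges.
For n = 416: edges = 416 - 1 = 415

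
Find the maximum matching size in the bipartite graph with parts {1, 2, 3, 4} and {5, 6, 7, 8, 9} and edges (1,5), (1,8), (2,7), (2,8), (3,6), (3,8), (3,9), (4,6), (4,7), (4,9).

Step 1: List the neighbors of each left vertex:
  1: 5, 8
  2: 7, 8
  3: 6, 8, 9
  4: 6, 7, 9

Step 2: Greedily match left vertices, then look for augmenting paths:
  Match 1 -- 5
  Match 2 -- 7
  Match 3 -- 6
  Match 4 -- 9
  No augmenting path remains.

Step 3: Verify this is maximum:
  Matching size 4 = min(|L|, |R|) = min(4, 5), which is an upper bound, so this matching is maximum.

Maximum matching: {(1,5), (2,7), (3,6), (4,9)}
Size: 4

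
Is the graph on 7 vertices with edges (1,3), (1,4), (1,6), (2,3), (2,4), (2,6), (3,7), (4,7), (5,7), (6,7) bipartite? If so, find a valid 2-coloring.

Step 1: Attempt 2-coloring using BFS:
  Start at vertex 1, assign color 0
  Color vertex 3 with color 1 (neighbor of 1)
  Color vertex 4 with color 1 (neighbor of 1)
  Color vertex 6 with color 1 (neighbor of 1)
  Color vertex 2 with color 0 (neighbor of 3)
  Color vertex 7 with color 0 (neighbor of 3)
  Color vertex 5 with color 1 (neighbor of 7)

Step 2: 2-coloring succeeded. No conflicts found.
  Set A (color 0): {1, 2, 7}
  Set B (color 1): {3, 4, 5, 6}

The graph is bipartite with partition {1, 2, 7}, {3, 4, 5, 6}.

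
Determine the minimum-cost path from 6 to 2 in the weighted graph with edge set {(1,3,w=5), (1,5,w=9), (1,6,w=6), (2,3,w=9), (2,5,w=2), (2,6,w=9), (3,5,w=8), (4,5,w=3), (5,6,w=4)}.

Step 1: Build adjacency list with weights:
  1: 3(w=5), 5(w=9), 6(w=6)
  2: 3(w=9), 5(w=2), 6(w=9)
  3: 1(w=5), 2(w=9), 5(w=8)
  4: 5(w=3)
  5: 1(w=9), 2(w=2), 3(w=8), 4(w=3), 6(w=4)
  6: 1(w=6), 2(w=9), 5(w=4)

Step 2: Apply Dijkstra's algorithm from vertex 6:
  Visit vertex 6 (distance=0)
    Update dist[1] = 6
    Update dist[2] = 9
    Update dist[5] = 4
  Visit vertex 5 (distance=4)
    Update dist[2] = 6
    Update dist[3] = 12
    Update dist[4] = 7
  Visit vertex 1 (distance=6)
    Update dist[3] = 11
  Visit vertex 2 (distance=6)

Step 3: Shortest path: 6 -> 5 -> 2
Total weight: 4 + 2 = 6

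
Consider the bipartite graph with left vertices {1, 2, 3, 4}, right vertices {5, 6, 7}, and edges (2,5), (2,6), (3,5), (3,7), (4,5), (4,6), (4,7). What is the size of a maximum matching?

Step 1: List the neighbors of each left vertex:
  1: (none)
  2: 5, 6
  3: 5, 7
  4: 5, 6, 7

Step 2: Greedily match left vertices, then look for augmenting paths:
  Match 2 -- 5
  Match 3 -- 7
  Match 4 -- 6
  No augmenting path remains.

Step 3: Verify this is maximum:
  Matching size 3 = min(|L|, |R|) = min(4, 3), which is an upper bound, so this matching is maximum.

Maximum matching: {(2,5), (3,7), (4,6)}
Size: 3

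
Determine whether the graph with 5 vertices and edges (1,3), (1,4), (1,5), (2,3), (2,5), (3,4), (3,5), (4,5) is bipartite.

Step 1: Attempt 2-coloring using BFS:
  Start at vertex 1, assign color 0
  Color vertex 3 with color 1 (neighbor of 1)
  Color vertex 4 with color 1 (neighbor of 1)
  Color vertex 5 with color 1 (neighbor of 1)
  Color vertex 2 with color 0 (neighbor of 3)

Step 2: Conflict found! Vertices 3 and 4 are adjacent but have the same color.
This means the graph contains an odd cycle.

The graph is NOT bipartite.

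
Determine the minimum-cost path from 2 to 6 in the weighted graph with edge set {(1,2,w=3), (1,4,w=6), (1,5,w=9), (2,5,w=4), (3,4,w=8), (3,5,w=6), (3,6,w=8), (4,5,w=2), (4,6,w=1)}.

Step 1: Build adjacency list with weights:
  1: 2(w=3), 4(w=6), 5(w=9)
  2: 1(w=3), 5(w=4)
  3: 4(w=8), 5(w=6), 6(w=8)
  4: 1(w=6), 3(w=8), 5(w=2), 6(w=1)
  5: 1(w=9), 2(w=4), 3(w=6), 4(w=2)
  6: 3(w=8), 4(w=1)

Step 2: Apply Dijkstra's algorithm from vertex 2:
  Visit vertex 2 (distance=0)
    Update dist[1] = 3
    Update dist[5] = 4
  Visit vertex 1 (distance=3)
    Update dist[4] = 9
  Visit vertex 5 (distance=4)
    Update dist[3] = 10
    Update dist[4] = 6
  Visit vertex 4 (distance=6)
    Update dist[6] = 7
  Visit vertex 6 (distance=7)

Step 3: Shortest path: 2 -> 5 -> 4 -> 6
Total weight: 4 + 2 + 1 = 7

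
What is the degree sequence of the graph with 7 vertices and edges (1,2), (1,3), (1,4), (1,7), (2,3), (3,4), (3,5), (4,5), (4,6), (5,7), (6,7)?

Step 1: Count edges incident to each vertex:
  deg(1) = 4 (neighbors: 2, 3, 4, 7)
  deg(2) = 2 (neighbors: 1, 3)
  deg(3) = 4 (neighbors: 1, 2, 4, 5)
  deg(4) = 4 (neighbors: 1, 3, 5, 6)
  deg(5) = 3 (neighbors: 3, 4, 7)
  deg(6) = 2 (neighbors: 4, 7)
  deg(7) = 3 (neighbors: 1, 5, 6)

Step 2: Sort degrees in non-increasing order:
  Degrees: [4, 2, 4, 4, 3, 2, 3] -> sorted: [4, 4, 4, 3, 3, 2, 2]

Degree sequence: [4, 4, 4, 3, 3, 2, 2]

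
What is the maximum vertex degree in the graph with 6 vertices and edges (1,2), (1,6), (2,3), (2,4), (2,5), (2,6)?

Step 1: Count edges incident to each vertex:
  deg(1) = 2 (neighbors: 2, 6)
  deg(2) = 5 (neighbors: 1, 3, 4, 5, 6)
  deg(3) = 1 (neighbors: 2)
  deg(4) = 1 (neighbors: 2)
  deg(5) = 1 (neighbors: 2)
  deg(6) = 2 (neighbors: 1, 2)

Step 2: Find maximum:
  max(2, 5, 1, 1, 1, 2) = 5 (vertex 2)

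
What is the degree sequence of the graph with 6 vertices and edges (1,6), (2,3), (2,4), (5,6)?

Step 1: Count edges incident to each vertex:
  deg(1) = 1 (neighbors: 6)
  deg(2) = 2 (neighbors: 3, 4)
  deg(3) = 1 (neighbors: 2)
  deg(4) = 1 (neighbors: 2)
  deg(5) = 1 (neighbors: 6)
  deg(6) = 2 (neighbors: 1, 5)

Step 2: Sort degrees in non-increasing order:
  Degrees: [1, 2, 1, 1, 1, 2] -> sorted: [2, 2, 1, 1, 1, 1]

Degree sequence: [2, 2, 1, 1, 1, 1]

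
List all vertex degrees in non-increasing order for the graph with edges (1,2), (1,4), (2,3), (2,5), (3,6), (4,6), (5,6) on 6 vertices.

Step 1: Count edges incident to each vertex:
  deg(1) = 2 (neighbors: 2, 4)
  deg(2) = 3 (neighbors: 1, 3, 5)
  deg(3) = 2 (neighbors: 2, 6)
  deg(4) = 2 (neighbors: 1, 6)
  deg(5) = 2 (neighbors: 2, 6)
  deg(6) = 3 (neighbors: 3, 4, 5)

Step 2: Sort degrees in non-increasing order:
  Degrees: [2, 3, 2, 2, 2, 3] -> sorted: [3, 3, 2, 2, 2, 2]

Degree sequence: [3, 3, 2, 2, 2, 2]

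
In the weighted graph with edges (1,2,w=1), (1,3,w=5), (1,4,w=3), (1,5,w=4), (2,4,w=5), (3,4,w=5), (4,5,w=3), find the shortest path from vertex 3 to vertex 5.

Step 1: Build adjacency list with weights:
  1: 2(w=1), 3(w=5), 4(w=3), 5(w=4)
  2: 1(w=1), 4(w=5)
  3: 1(w=5), 4(w=5)
  4: 1(w=3), 2(w=5), 3(w=5), 5(w=3)
  5: 1(w=4), 4(w=3)

Step 2: Apply Dijkstra's algorithm from vertex 3:
  Visit vertex 3 (distance=0)
    Update dist[1] = 5
    Update dist[4] = 5
  Visit vertex 1 (distance=5)
    Update dist[2] = 6
    Update dist[5] = 9
  Visit vertex 4 (distance=5)
    Update dist[5] = 8
  Visit vertex 2 (distance=6)
  Visit vertex 5 (distance=8)

Step 3: Shortest path: 3 -> 4 -> 5
Total weight: 5 + 3 = 8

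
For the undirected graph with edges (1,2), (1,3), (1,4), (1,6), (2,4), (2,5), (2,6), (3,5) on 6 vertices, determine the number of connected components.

Step 1: Build adjacency list from edges:
  1: 2, 3, 4, 6
  2: 1, 4, 5, 6
  3: 1, 5
  4: 1, 2
  5: 2, 3
  6: 1, 2

Step 2: Run BFS/DFS from vertex 1:
  Visited: {1, 2, 3, 4, 6, 5}
  Reached 6 of 6 vertices

Step 3: All 6 vertices reached from vertex 1, so the graph is connected.
Number of connected components: 1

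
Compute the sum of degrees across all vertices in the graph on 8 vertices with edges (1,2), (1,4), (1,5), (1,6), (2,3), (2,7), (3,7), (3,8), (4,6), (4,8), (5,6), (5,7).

Step 1: Count edges incident to each vertex:
  deg(1) = 4 (neighbors: 2, 4, 5, 6)
  deg(2) = 3 (neighbors: 1, 3, 7)
  deg(3) = 3 (neighbors: 2, 7, 8)
  deg(4) = 3 (neighbors: 1, 6, 8)
  deg(5) = 3 (neighbors: 1, 6, 7)
  deg(6) = 3 (neighbors: 1, 4, 5)
  deg(7) = 3 (neighbors: 2, 3, 5)
  deg(8) = 2 (neighbors: 3, 4)

Step 2: Sum all degrees:
  4 + 3 + 3 + 3 + 3 + 3 + 3 + 2 = 24

Verification: sum of degrees = 2 * |E| = 2 * 12 = 24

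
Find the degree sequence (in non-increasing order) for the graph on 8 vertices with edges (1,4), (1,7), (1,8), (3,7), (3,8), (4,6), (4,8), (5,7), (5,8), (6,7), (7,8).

Step 1: Count edges incident to each vertex:
  deg(1) = 3 (neighbors: 4, 7, 8)
  deg(2) = 0 (neighbors: none)
  deg(3) = 2 (neighbors: 7, 8)
  deg(4) = 3 (neighbors: 1, 6, 8)
  deg(5) = 2 (neighbors: 7, 8)
  deg(6) = 2 (neighbors: 4, 7)
  deg(7) = 5 (neighbors: 1, 3, 5, 6, 8)
  deg(8) = 5 (neighbors: 1, 3, 4, 5, 7)

Step 2: Sort degrees in non-increasing order:
  Degrees: [3, 0, 2, 3, 2, 2, 5, 5] -> sorted: [5, 5, 3, 3, 2, 2, 2, 0]

Degree sequence: [5, 5, 3, 3, 2, 2, 2, 0]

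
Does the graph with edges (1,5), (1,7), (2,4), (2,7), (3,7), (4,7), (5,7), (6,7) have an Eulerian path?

Step 1: Find the degree of each vertex:
  deg(1) = 2
  deg(2) = 2
  deg(3) = 1
  deg(4) = 2
  deg(5) = 2
  deg(6) = 1
  deg(7) = 6

Step 2: Count vertices with odd degree:
  Odd-degree vertices: 3, 6 (2 total)

Step 3: Apply Euler's theorem:
  - Eulerian circuit exists iff graph is connected and all vertices have even degree
  - Eulerian path exists iff graph is connected and has 0 or 2 odd-degree vertices

Graph is connected with exactly 2 odd-degree vertices (3, 6).
Eulerian path exists (starting and ending at the odd-degree vertices), but no Eulerian circuit.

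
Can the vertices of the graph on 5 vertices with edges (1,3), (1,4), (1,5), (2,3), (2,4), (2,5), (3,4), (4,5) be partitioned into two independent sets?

Step 1: Attempt 2-coloring using BFS:
  Start at vertex 1, assign color 0
  Color vertex 3 with color 1 (neighbor of 1)
  Color vertex 4 with color 1 (neighbor of 1)
  Color vertex 5 with color 1 (neighbor of 1)
  Color vertex 2 with color 0 (neighbor of 3)

Step 2: Conflict found! Vertices 3 and 4 are adjacent but have the same color.
This means the graph contains an odd cycle.

The graph is NOT bipartite.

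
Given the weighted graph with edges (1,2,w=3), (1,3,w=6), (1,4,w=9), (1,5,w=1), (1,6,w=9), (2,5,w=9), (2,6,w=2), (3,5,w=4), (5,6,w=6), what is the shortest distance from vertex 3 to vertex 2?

Step 1: Build adjacency list with weights:
  1: 2(w=3), 3(w=6), 4(w=9), 5(w=1), 6(w=9)
  2: 1(w=3), 5(w=9), 6(w=2)
  3: 1(w=6), 5(w=4)
  4: 1(w=9)
  5: 1(w=1), 2(w=9), 3(w=4), 6(w=6)
  6: 1(w=9), 2(w=2), 5(w=6)

Step 2: Apply Dijkstra's algorithm from vertex 3:
  Visit vertex 3 (distance=0)
    Update dist[1] = 6
    Update dist[5] = 4
  Visit vertex 5 (distance=4)
    Update dist[1] = 5
    Update dist[2] = 13
    Update dist[6] = 10
  Visit vertex 1 (distance=5)
    Update dist[2] = 8
    Update dist[4] = 14
  Visit vertex 2 (distance=8)

Step 3: Shortest path: 3 -> 5 -> 1 -> 2
Total weight: 4 + 1 + 3 = 8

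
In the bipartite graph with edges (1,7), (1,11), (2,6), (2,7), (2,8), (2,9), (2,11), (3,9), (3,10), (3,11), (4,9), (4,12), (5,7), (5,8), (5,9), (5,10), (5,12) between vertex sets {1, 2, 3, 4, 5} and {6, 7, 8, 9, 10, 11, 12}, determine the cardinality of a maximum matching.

Step 1: List the neighbors of each left vertex:
  1: 7, 11
  2: 6, 7, 8, 9, 11
  3: 9, 10, 11
  4: 9, 12
  5: 7, 8, 9, 10, 12

Step 2: Greedily match left vertices, then look for augmenting paths:
  Match 1 -- 7
  Match 2 -- 6
  Match 3 -- 9
  Match 4 -- 12
  Match 5 -- 8
  No augmenting path remains.

Step 3: Verify this is maximum:
  Matching size 5 = min(|L|, |R|) = min(5, 7), which is an upper bound, so this matching is maximum.

Maximum matching: {(1,7), (2,6), (3,9), (4,12), (5,8)}
Size: 5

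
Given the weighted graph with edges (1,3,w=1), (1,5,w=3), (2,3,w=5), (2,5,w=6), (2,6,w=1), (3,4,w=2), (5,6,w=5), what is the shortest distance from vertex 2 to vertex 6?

Step 1: Build adjacency list with weights:
  1: 3(w=1), 5(w=3)
  2: 3(w=5), 5(w=6), 6(w=1)
  3: 1(w=1), 2(w=5), 4(w=2)
  4: 3(w=2)
  5: 1(w=3), 2(w=6), 6(w=5)
  6: 2(w=1), 5(w=5)

Step 2: Apply Dijkstra's algorithm from vertex 2:
  Visit vertex 2 (distance=0)
    Update dist[3] = 5
    Update dist[5] = 6
    Update dist[6] = 1
  Visit vertex 6 (distance=1)

Step 3: Shortest path: 2 -> 6
Total weight: 1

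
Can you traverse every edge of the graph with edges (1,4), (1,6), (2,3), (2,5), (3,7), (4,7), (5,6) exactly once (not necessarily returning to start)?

Step 1: Find the degree of each vertex:
  deg(1) = 2
  deg(2) = 2
  deg(3) = 2
  deg(4) = 2
  deg(5) = 2
  deg(6) = 2
  deg(7) = 2

Step 2: Count vertices with odd degree:
  All vertices have even degree (0 odd-degree vertices)

Step 3: Apply Euler's theorem:
  - Eulerian circuit exists iff graph is connected and all vertices have even degree
  - Eulerian path exists iff graph is connected and has 0 or 2 odd-degree vertices

Graph is connected with 0 odd-degree vertices.
Both Eulerian circuit and Eulerian path exist.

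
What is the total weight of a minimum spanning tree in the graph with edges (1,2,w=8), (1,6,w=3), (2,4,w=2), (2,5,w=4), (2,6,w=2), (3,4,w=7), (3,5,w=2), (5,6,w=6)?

Apply Kruskal's algorithm (sort edges by weight, add if no cycle):

Sorted edges by weight:
  (2,4) w=2
  (2,6) w=2
  (3,5) w=2
  (1,6) w=3
  (2,5) w=4
  (5,6) w=6
  (3,4) w=7
  (1,2) w=8

Add edge (2,4) w=2 -- no cycle. Running total: 2
Add edge (2,6) w=2 -- no cycle. Running total: 4
Add edge (3,5) w=2 -- no cycle. Running total: 6
Add edge (1,6) w=3 -- no cycle. Running total: 9
Add edge (2,5) w=4 -- no cycle. Running total: 13

MST edges: (2,4,w=2), (2,6,w=2), (3,5,w=2), (1,6,w=3), (2,5,w=4)
Total MST weight: 2 + 2 + 2 + 3 + 4 = 13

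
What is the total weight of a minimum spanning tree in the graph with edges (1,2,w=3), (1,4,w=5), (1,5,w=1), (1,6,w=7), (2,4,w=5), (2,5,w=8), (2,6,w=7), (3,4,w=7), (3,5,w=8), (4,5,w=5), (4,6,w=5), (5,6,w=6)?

Apply Kruskal's algorithm (sort edges by weight, add if no cycle):

Sorted edges by weight:
  (1,5) w=1
  (1,2) w=3
  (1,4) w=5
  (2,4) w=5
  (4,5) w=5
  (4,6) w=5
  (5,6) w=6
  (1,6) w=7
  (2,6) w=7
  (3,4) w=7
  (2,5) w=8
  (3,5) w=8

Add edge (1,5) w=1 -- no cycle. Running total: 1
Add edge (1,2) w=3 -- no cycle. Running total: 4
Add edge (1,4) w=5 -- no cycle. Running total: 9
Skip edge (2,4) w=5 -- would create cycle
Skip edge (4,5) w=5 -- would create cycle
Add edge (4,6) w=5 -- no cycle. Running total: 14
Skip edge (5,6) w=6 -- would create cycle
Skip edge (1,6) w=7 -- would create cycle
Skip edge (2,6) w=7 -- would create cycle
Add edge (3,4) w=7 -- no cycle. Running total: 21

MST edges: (1,5,w=1), (1,2,w=3), (1,4,w=5), (4,6,w=5), (3,4,w=7)
Total MST weight: 1 + 3 + 5 + 5 + 7 = 21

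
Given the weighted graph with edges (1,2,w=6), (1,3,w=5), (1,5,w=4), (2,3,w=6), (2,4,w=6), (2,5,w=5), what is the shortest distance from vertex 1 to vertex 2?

Step 1: Build adjacency list with weights:
  1: 2(w=6), 3(w=5), 5(w=4)
  2: 1(w=6), 3(w=6), 4(w=6), 5(w=5)
  3: 1(w=5), 2(w=6)
  4: 2(w=6)
  5: 1(w=4), 2(w=5)

Step 2: Apply Dijkstra's algorithm from vertex 1:
  Visit vertex 1 (distance=0)
    Update dist[2] = 6
    Update dist[3] = 5
    Update dist[5] = 4
  Visit vertex 5 (distance=4)
  Visit vertex 3 (distance=5)
  Visit vertex 2 (distance=6)
    Update dist[4] = 12

Step 3: Shortest path: 1 -> 2
Total weight: 6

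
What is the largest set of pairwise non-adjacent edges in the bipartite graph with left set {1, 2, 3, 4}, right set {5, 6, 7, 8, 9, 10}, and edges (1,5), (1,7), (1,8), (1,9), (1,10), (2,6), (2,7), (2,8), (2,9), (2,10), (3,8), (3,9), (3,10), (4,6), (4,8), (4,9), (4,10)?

Step 1: List the neighbors of each left vertex:
  1: 5, 7, 8, 9, 10
  2: 6, 7, 8, 9, 10
  3: 8, 9, 10
  4: 6, 8, 9, 10

Step 2: Greedily match left vertices, then look for augmenting paths:
  Match 1 -- 5
  Match 2 -- 6
  Match 3 -- 8
  Match 4 -- 9
  No augmenting path remains.

Step 3: Verify this is maximum:
  Matching size 4 = min(|L|, |R|) = min(4, 6), which is an upper bound, so this matching is maximum.

Maximum matching: {(1,5), (2,6), (3,8), (4,9)}
Size: 4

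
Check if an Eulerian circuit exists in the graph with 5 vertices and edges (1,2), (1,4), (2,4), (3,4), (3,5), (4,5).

Step 1: Find the degree of each vertex:
  deg(1) = 2
  deg(2) = 2
  deg(3) = 2
  deg(4) = 4
  deg(5) = 2

Step 2: Count vertices with odd degree:
  All vertices have even degree (0 odd-degree vertices)

Step 3: Apply Euler's theorem:
  - Eulerian circuit exists iff graph is connected and all vertices have even degree
  - Eulerian path exists iff graph is connected and has 0 or 2 odd-degree vertices

Graph is connected with 0 odd-degree vertices.
Both Eulerian circuit and Eulerian path exist.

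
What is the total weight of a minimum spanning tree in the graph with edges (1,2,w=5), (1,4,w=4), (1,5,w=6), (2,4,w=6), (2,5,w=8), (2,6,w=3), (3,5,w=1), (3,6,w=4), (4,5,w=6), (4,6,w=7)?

Apply Kruskal's algorithm (sort edges by weight, add if no cycle):

Sorted edges by weight:
  (3,5) w=1
  (2,6) w=3
  (1,4) w=4
  (3,6) w=4
  (1,2) w=5
  (1,5) w=6
  (2,4) w=6
  (4,5) w=6
  (4,6) w=7
  (2,5) w=8

Add edge (3,5) w=1 -- no cycle. Running total: 1
Add edge (2,6) w=3 -- no cycle. Running total: 4
Add edge (1,4) w=4 -- no cycle. Running total: 8
Add edge (3,6) w=4 -- no cycle. Running total: 12
Add edge (1,2) w=5 -- no cycle. Running total: 17

MST edges: (3,5,w=1), (2,6,w=3), (1,4,w=4), (3,6,w=4), (1,2,w=5)
Total MST weight: 1 + 3 + 4 + 4 + 5 = 17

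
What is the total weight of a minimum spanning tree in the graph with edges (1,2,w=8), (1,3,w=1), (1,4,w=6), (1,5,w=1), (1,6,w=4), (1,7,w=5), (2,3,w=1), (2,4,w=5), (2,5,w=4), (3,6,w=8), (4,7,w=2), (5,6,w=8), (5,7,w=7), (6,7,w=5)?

Apply Kruskal's algorithm (sort edges by weight, add if no cycle):

Sorted edges by weight:
  (1,5) w=1
  (1,3) w=1
  (2,3) w=1
  (4,7) w=2
  (1,6) w=4
  (2,5) w=4
  (1,7) w=5
  (2,4) w=5
  (6,7) w=5
  (1,4) w=6
  (5,7) w=7
  (1,2) w=8
  (3,6) w=8
  (5,6) w=8

Add edge (1,5) w=1 -- no cycle. Running total: 1
Add edge (1,3) w=1 -- no cycle. Running total: 2
Add edge (2,3) w=1 -- no cycle. Running total: 3
Add edge (4,7) w=2 -- no cycle. Running total: 5
Add edge (1,6) w=4 -- no cycle. Running total: 9
Skip edge (2,5) w=4 -- would create cycle
Add edge (1,7) w=5 -- no cycle. Running total: 14

MST edges: (1,5,w=1), (1,3,w=1), (2,3,w=1), (4,7,w=2), (1,6,w=4), (1,7,w=5)
Total MST weight: 1 + 1 + 1 + 2 + 4 + 5 = 14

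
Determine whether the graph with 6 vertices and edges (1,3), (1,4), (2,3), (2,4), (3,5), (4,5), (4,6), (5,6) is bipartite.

Step 1: Attempt 2-coloring using BFS:
  Start at vertex 1, assign color 0
  Color vertex 3 with color 1 (neighbor of 1)
  Color vertex 4 with color 1 (neighbor of 1)
  Color vertex 2 with color 0 (neighbor of 3)
  Color vertex 5 with color 0 (neighbor of 3)
  Color vertex 6 with color 0 (neighbor of 4)

Step 2: Conflict found! Vertices 5 and 6 are adjacent but have the same color.
This means the graph contains an odd cycle.

The graph is NOT bipartite.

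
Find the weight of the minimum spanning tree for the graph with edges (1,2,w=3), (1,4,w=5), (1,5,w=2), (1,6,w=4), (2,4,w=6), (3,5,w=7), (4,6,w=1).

Apply Kruskal's algorithm (sort edges by weight, add if no cycle):

Sorted edges by weight:
  (4,6) w=1
  (1,5) w=2
  (1,2) w=3
  (1,6) w=4
  (1,4) w=5
  (2,4) w=6
  (3,5) w=7

Add edge (4,6) w=1 -- no cycle. Running total: 1
Add edge (1,5) w=2 -- no cycle. Running total: 3
Add edge (1,2) w=3 -- no cycle. Running total: 6
Add edge (1,6) w=4 -- no cycle. Running total: 10
Skip edge (1,4) w=5 -- would create cycle
Skip edge (2,4) w=6 -- would create cycle
Add edge (3,5) w=7 -- no cycle. Running total: 17

MST edges: (4,6,w=1), (1,5,w=2), (1,2,w=3), (1,6,w=4), (3,5,w=7)
Total MST weight: 1 + 2 + 3 + 4 + 7 = 17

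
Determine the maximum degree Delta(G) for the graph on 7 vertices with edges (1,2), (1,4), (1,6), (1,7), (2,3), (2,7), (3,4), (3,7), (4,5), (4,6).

Step 1: Count edges incident to each vertex:
  deg(1) = 4 (neighbors: 2, 4, 6, 7)
  deg(2) = 3 (neighbors: 1, 3, 7)
  deg(3) = 3 (neighbors: 2, 4, 7)
  deg(4) = 4 (neighbors: 1, 3, 5, 6)
  deg(5) = 1 (neighbors: 4)
  deg(6) = 2 (neighbors: 1, 4)
  deg(7) = 3 (neighbors: 1, 2, 3)

Step 2: Find maximum:
  max(4, 3, 3, 4, 1, 2, 3) = 4 (vertex 1)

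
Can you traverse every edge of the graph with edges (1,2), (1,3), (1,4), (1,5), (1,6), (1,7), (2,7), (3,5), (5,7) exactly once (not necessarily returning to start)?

Step 1: Find the degree of each vertex:
  deg(1) = 6
  deg(2) = 2
  deg(3) = 2
  deg(4) = 1
  deg(5) = 3
  deg(6) = 1
  deg(7) = 3

Step 2: Count vertices with odd degree:
  Odd-degree vertices: 4, 5, 6, 7 (4 total)

Step 3: Apply Euler's theorem:
  - Eulerian circuit exists iff graph is connected and all vertices have even degree
  - Eulerian path exists iff graph is connected and has 0 or 2 odd-degree vertices

Graph has 4 odd-degree vertices (need 0 or 2).
Neither Eulerian path nor Eulerian circuit exists.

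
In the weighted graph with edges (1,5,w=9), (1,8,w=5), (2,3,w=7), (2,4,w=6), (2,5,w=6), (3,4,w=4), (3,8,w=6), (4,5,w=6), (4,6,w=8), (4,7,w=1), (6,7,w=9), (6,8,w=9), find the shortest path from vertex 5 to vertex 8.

Step 1: Build adjacency list with weights:
  1: 5(w=9), 8(w=5)
  2: 3(w=7), 4(w=6), 5(w=6)
  3: 2(w=7), 4(w=4), 8(w=6)
  4: 2(w=6), 3(w=4), 5(w=6), 6(w=8), 7(w=1)
  5: 1(w=9), 2(w=6), 4(w=6)
  6: 4(w=8), 7(w=9), 8(w=9)
  7: 4(w=1), 6(w=9)
  8: 1(w=5), 3(w=6), 6(w=9)

Step 2: Apply Dijkstra's algorithm from vertex 5:
  Visit vertex 5 (distance=0)
    Update dist[1] = 9
    Update dist[2] = 6
    Update dist[4] = 6
  Visit vertex 2 (distance=6)
    Update dist[3] = 13
  Visit vertex 4 (distance=6)
    Update dist[3] = 10
    Update dist[6] = 14
    Update dist[7] = 7
  Visit vertex 7 (distance=7)
  Visit vertex 1 (distance=9)
    Update dist[8] = 14
  Visit vertex 3 (distance=10)
  Visit vertex 6 (distance=14)
  Visit vertex 8 (distance=14)

Step 3: Shortest path: 5 -> 1 -> 8
Total weight: 9 + 5 = 14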